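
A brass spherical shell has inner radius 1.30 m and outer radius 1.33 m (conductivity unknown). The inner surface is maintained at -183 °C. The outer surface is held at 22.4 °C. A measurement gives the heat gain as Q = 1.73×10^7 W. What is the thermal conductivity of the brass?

k = 116 W/m·K

ΣR = ΔT/Q = |-183 − 22.4|/1.73×10^7 = 1.187×10^-5 K/W
(1/r₁−1/r₂)/(4πk) = 1.187×10^-5 ⇒ k = 0.01735/(4π·1.187×10^-5) = 116 W/m·K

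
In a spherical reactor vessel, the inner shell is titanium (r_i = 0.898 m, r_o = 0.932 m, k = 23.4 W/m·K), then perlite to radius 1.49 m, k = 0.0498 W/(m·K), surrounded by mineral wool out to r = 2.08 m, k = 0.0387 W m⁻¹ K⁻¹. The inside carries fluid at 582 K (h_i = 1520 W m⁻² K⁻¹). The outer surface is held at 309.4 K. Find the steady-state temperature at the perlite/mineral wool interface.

T = 413 K

Treat each layer as a resistance in series:
  R_conv,in = 1/(4πr²h) = 1/(4π·0.898²·1520) = 6.492×10^-5 K/W
  R_titanium = (1/0.898 − 1/0.932)/(4πk) = 0.04062/(4π·23.4) = 1.382×10^-4 K/W
  R_perlite = (1/0.932 − 1/1.49)/(4πk) = 0.4018/(4π·0.0498) = 0.6421 K/W
  R_mineral wool = (1/1.49 − 1/2.08)/(4πk) = 0.1904/(4π·0.0387) = 0.3915 K/W
ΣR = 6.492×10^-5 + 1.382×10^-4 + 0.6421 + 0.3915 = 1.034 K/W
Q = ΔT/ΣR = (582 K − 309.4 K)/1.034 = 263.6 W
From the inner boundary to the perlite/mineral wool interface, ΣR_partial = 0.6423 K/W.
T_interface = T_in − Q·ΣR_partial = 582 K − (263.6)(0.6423) = 413 K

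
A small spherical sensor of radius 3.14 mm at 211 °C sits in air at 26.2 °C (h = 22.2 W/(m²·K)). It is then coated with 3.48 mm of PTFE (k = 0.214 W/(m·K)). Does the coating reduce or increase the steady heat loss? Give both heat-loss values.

increases: 0.508 → 1.28 W

Critical radius for a sphere: r_cr = 2k/h = 0.0193 m = 1.93 cm.
Outer radius after coating: r₂ = 0.00314 + 0.00348 = 0.00662 m.
Since r₁ < r_cr and r₂ ≤ r_cr, the coating moves toward the maximum at r_cr — heat loss rises.
Bare: R = 1/(4πr₁²h) = 363.6 K/W; Q = 184.8/363.6 = 0.508 W.
Coated: R = R_cond + R_conv = 144.0 K/W; Q = 184.8/144.0 = 1.28 W.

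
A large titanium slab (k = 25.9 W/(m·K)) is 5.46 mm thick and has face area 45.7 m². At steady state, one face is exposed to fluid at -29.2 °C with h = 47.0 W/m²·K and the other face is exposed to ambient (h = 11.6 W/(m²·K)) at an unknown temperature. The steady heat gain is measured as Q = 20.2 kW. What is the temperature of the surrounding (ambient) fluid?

Sum the resistances:
  R_conv,in = 1/(hA) = 1/(47.0·45.7) = 4.656×10^-4 K/W
  R_titanium = L/(kA) = 0.00546/(25.9·45.7) = 4.613×10^-6 K/W
  R_conv,out = 1/(hA) = 1/(11.6·45.7) = 0.001886 K/W
ΣR = 0.002357 K/W
ΔT = Q·ΣR = 20200 × 0.002357 = 47.61 K
Heat flows inward, so T_out = T_in + ΔT = -29.2 + 47.61 = 18.4 °C

T_out = 18.4 °C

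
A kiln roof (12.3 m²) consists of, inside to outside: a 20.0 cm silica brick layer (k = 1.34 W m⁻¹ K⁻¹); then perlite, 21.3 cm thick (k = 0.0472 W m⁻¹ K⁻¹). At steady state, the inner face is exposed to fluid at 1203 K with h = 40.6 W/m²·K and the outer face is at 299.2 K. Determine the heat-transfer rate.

Q = 2370 W

Series thermal resistances, inner to outer:
  R_conv,in = 1/(hA) = 1/(40.6·12.3) = 0.002002 K/W
  R_silica brick = L/(kA) = 0.200/(1.34·12.3) = 0.01213 K/W
  R_perlite = L/(kA) = 0.213/(0.0472·12.3) = 0.3669 K/W
ΣR = 0.002002 + 0.01213 + 0.3669 = 0.3810 K/W
Q = ΔT/ΣR = (1203 K − 299.2 K)/0.3810 = 2370 W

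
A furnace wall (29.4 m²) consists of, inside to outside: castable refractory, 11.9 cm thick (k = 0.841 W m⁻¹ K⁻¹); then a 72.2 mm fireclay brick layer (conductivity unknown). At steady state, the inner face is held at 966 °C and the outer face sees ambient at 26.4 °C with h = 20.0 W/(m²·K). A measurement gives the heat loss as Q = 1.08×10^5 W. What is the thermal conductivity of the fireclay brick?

ΣR = ΔT/Q = |966 − 26.4|/1.08×10^5 = 0.008700 K/W
Known resistances:
  R_castable refractory = L/(kA) = 0.119/(0.841·29.4) = 0.004813 K/W
  R_conv,out = 1/(hA) = 1/(20.0·29.4) = 0.001701 K/W
R_fireclay brick = ΣR − ΣR_known = 0.008700 − 0.006514 = 0.002186 K/W
L/(kA) = 0.002186 ⇒ k = 0.0722/(0.002186·29.4) = 1.12 W/m·K

k = 1.12 W/m·K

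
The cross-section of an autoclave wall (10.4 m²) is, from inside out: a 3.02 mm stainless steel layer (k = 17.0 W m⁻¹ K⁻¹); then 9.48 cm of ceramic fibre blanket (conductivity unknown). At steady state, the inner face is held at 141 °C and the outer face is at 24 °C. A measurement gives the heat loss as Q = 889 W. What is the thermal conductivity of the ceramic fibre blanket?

ΣR = ΔT/Q = |141 − 24|/889 = 0.1316 K/W
Known resistances:
  R_stainless steel = L/(kA) = 0.00302/(17.0·10.4) = 1.708×10^-5 K/W
R_ceramic fibre blanket = ΣR − ΣR_known = 0.1316 − 1.708×10^-5 = 0.1316 K/W
L/(kA) = 0.1316 ⇒ k = 0.0948/(0.1316·10.4) = 0.0693 W/m·K

k = 0.0693 W/m·K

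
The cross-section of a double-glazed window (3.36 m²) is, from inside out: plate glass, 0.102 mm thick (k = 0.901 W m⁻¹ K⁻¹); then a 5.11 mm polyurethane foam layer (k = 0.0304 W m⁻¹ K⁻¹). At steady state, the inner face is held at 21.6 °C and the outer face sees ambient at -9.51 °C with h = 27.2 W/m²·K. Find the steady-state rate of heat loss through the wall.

Q = 510 W

Treat each layer as a resistance in series:
  R_plate glass = L/(kA) = 1.02×10^-4/(0.901·3.36) = 3.369×10^-5 K/W
  R_polyurethane foam = L/(kA) = 0.00511/(0.0304·3.36) = 0.05003 K/W
  R_conv,out = 1/(hA) = 1/(27.2·3.36) = 0.01094 K/W
ΣR = 3.369×10^-5 + 0.05003 + 0.01094 = 0.06100 K/W
Q = ΔT/ΣR = (21.6 °C − -9.51 °C)/0.06100 = 510 W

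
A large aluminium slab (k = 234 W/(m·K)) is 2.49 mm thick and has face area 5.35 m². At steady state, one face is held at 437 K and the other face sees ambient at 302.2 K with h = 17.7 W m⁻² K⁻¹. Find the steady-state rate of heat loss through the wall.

Q = 12800 W

Series thermal resistances, inner to outer:
  R_aluminium = L/(kA) = 0.00249/(234·5.35) = 1.989×10^-6 K/W
  R_conv,out = 1/(hA) = 1/(17.7·5.35) = 0.01056 K/W
ΣR = 1.989×10^-6 + 0.01056 = 0.01056 K/W
Q = ΔT/ΣR = (437 K − 302.2 K)/0.01056 = 12800 W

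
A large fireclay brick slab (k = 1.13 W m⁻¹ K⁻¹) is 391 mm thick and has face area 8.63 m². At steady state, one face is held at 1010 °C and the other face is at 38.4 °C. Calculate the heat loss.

Q = kA·ΔT/L = 1.13 × 8.63 × |1010 °C − 38.4 °C| / 0.391 = 24200 W

Q = 24200 W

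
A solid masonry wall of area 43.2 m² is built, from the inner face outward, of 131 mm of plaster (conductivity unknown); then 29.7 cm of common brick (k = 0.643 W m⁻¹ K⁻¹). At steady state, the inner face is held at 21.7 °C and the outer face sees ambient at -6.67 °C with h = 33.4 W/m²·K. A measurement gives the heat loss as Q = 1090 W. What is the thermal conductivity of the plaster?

ΣR = ΔT/Q = |21.7 − -6.67|/1090 = 0.02603 K/W
Known resistances:
  R_common brick = L/(kA) = 0.297/(0.643·43.2) = 0.01069 K/W
  R_conv,out = 1/(hA) = 1/(33.4·43.2) = 6.931×10^-4 K/W
R_plaster = ΣR − ΣR_known = 0.02603 − 0.01138 = 0.01465 K/W
L/(kA) = 0.01465 ⇒ k = 0.131/(0.01465·43.2) = 0.207 W/m·K

k = 0.207 W/m·K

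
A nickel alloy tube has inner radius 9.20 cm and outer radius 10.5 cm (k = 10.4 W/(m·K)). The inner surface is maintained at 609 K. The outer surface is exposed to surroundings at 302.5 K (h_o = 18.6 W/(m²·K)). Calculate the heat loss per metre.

Q' = 3.67 kW/m

Resistance network (inner→outer):
  R'_nickel alloy = ln(0.105/0.0920)/(2πk) = 0.1322/(2π·10.4) = 0.002023 m·K/W
  R'_conv,out = 1/(2πr h) = 1/(2π·0.105·18.6) = 0.08149 m·K/W
ΣR = 0.002023 + 0.08149 = 0.08351 m·K/W
Q' = ΔT/ΣR = (609 K − 302.5 K)/0.08351 = 3670 W/m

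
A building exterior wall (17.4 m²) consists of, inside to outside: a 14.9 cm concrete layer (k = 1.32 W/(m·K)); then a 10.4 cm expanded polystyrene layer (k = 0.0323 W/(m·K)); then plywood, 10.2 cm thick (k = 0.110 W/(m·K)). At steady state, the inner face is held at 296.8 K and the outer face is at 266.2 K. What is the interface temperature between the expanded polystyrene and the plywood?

Resistance network (inner→outer):
  R_concrete = L/(kA) = 0.149/(1.32·17.4) = 0.006487 K/W
  R_expanded polystyrene = L/(kA) = 0.104/(0.0323·17.4) = 0.1850 K/W
  R_plywood = L/(kA) = 0.102/(0.110·17.4) = 0.05329 K/W
ΣR = 0.006487 + 0.1850 + 0.05329 = 0.2448 K/W
Q = ΔT/ΣR = (296.8 K − 266.2 K)/0.2448 = 125.0 W
From the inner boundary to the expanded polystyrene/plywood interface, ΣR_partial = 0.1915 K/W.
T_interface = T_in − Q·ΣR_partial = 296.8 K − (125.0)(0.1915) = 272.86 K

T = 272.86 K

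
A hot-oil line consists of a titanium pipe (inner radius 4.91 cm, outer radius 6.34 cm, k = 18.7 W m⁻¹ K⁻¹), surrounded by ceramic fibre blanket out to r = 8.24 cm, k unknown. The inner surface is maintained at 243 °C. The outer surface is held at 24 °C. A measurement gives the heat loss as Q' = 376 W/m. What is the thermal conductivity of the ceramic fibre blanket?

ΣR = ΔT/Q' = |243 − 24|/376 = 0.5824 m·K/W
Known resistances:
  R'_titanium = ln(0.0634/0.0491)/(2πk) = 0.2556/(2π·18.7) = 0.002175 m·K/W
R_ceramic fibre blanket = ΣR − ΣR_known = 0.5824 − 0.002175 = 0.5802 m·K/W
ln(r₂/r₁)/(2πk) = 0.5802 ⇒ k = 0.2621/(2π·0.5802) = 0.0719 W/m·K

k = 0.0719 W/m·K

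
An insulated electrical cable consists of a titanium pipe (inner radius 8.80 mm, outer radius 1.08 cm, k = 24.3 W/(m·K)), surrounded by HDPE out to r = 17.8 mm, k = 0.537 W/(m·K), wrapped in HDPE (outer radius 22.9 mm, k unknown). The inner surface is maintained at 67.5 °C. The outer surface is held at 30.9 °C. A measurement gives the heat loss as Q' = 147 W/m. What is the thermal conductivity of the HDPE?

k = 0.403 W/m·K

ΣR = ΔT/Q' = |67.5 − 30.9|/147 = 0.2490 m·K/W
Known resistances:
  R'_titanium = ln(0.0108/0.00880)/(2πk) = 0.2048/(2π·24.3) = 0.001341 m·K/W
  R'_HDPE = ln(0.0178/0.0108)/(2πk) = 0.4997/(2π·0.537) = 0.1481 m·K/W
R_HDPE = ΣR − ΣR_known = 0.2490 − 0.1494 = 0.09960 m·K/W
ln(r₂/r₁)/(2πk) = 0.09960 ⇒ k = 0.2519/(2π·0.09960) = 0.403 W/m·K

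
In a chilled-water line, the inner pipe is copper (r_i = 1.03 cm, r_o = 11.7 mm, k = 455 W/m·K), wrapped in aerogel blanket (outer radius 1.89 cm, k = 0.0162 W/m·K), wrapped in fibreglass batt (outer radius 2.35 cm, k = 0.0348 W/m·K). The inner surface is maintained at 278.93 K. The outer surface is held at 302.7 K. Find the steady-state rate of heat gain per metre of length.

Resistance network (inner→outer):
  R'_copper = ln(0.0117/0.0103)/(2πk) = 0.1274/(2π·455) = 4.458×10^-5 m·K/W
  R'_aerogel blanket = ln(0.0189/0.0117)/(2πk) = 0.4796/(2π·0.0162) = 4.712 m·K/W
  R'_fibreglass batt = ln(0.0235/0.0189)/(2πk) = 0.2178/(2π·0.0348) = 0.9963 m·K/W
ΣR = 4.458×10^-5 + 4.712 + 0.9963 = 5.708 m·K/W
Q' = ΔT/ΣR = (278.93 K − 302.7 K)/5.708 = -4.16 W/m
(Negative Q' ⇒ heat flows inward; heat gain = 4.16 W/m.)

Q' = 4.16 W/m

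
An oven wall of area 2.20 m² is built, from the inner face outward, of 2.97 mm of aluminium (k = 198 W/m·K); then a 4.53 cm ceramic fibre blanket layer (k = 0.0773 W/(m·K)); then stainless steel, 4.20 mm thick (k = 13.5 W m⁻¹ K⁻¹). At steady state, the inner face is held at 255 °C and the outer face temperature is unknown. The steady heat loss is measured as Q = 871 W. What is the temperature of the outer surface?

T_out = 22.9 °C

Sum the resistances:
  R_aluminium = L/(kA) = 0.00297/(198·2.20) = 6.818×10^-6 K/W
  R_ceramic fibre blanket = L/(kA) = 0.0453/(0.0773·2.20) = 0.2664 K/W
  R_stainless steel = L/(kA) = 0.00420/(13.5·2.20) = 1.414×10^-4 K/W
ΣR = 0.2665 K/W
ΔT = Q·ΣR = 871 × 0.2665 = 232.1 K
Heat flows outward, so T_out = T_in − ΔT = 255 − 232.1 = 22.9 °C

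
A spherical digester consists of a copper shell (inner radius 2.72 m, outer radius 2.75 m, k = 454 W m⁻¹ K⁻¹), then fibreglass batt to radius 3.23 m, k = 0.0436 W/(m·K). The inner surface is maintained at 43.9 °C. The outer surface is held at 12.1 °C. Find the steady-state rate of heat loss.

Q = 322 W

Series thermal resistances, inner to outer:
  R_copper = (1/2.72 − 1/2.75)/(4πk) = 0.004011/(4π·454) = 7.030×10^-7 K/W
  R_fibreglass batt = (1/2.75 − 1/3.23)/(4πk) = 0.05404/(4π·0.0436) = 0.09863 K/W
ΣR = 7.030×10^-7 + 0.09863 = 0.09863 K/W
Q = ΔT/ΣR = (43.9 °C − 12.1 °C)/0.09863 = 322 W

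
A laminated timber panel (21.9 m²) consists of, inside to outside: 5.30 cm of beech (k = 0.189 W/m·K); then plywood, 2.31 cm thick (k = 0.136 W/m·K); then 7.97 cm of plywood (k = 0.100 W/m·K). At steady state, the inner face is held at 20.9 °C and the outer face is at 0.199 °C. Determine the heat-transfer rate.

Resistance network (inner→outer):
  R_beech = L/(kA) = 0.0530/(0.189·21.9) = 0.01280 K/W
  R_plywood = L/(kA) = 0.0231/(0.136·21.9) = 0.007756 K/W
  R_plywood = L/(kA) = 0.0797/(0.100·21.9) = 0.03639 K/W
ΣR = 0.01280 + 0.007756 + 0.03639 = 0.05695 K/W
Q = ΔT/ΣR = (20.9 °C − 0.199 °C)/0.05695 = 363 W

Q = 363 W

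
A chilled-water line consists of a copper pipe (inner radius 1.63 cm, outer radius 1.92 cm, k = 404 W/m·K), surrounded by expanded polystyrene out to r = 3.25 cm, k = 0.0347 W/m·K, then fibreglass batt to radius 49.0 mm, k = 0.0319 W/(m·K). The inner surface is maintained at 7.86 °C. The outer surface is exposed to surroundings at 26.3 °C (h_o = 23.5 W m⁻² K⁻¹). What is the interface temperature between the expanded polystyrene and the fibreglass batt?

Treat each layer as a resistance in series:
  R'_copper = ln(0.0192/0.0163)/(2πk) = 0.1637/(2π·404) = 6.451×10^-5 m·K/W
  R'_expanded polystyrene = ln(0.0325/0.0192)/(2πk) = 0.5263/(2π·0.0347) = 2.414 m·K/W
  R'_fibreglass batt = ln(0.0490/0.0325)/(2πk) = 0.4106/(2π·0.0319) = 2.048 m·K/W
  R'_conv,out = 1/(2πr h) = 1/(2π·0.0490·23.5) = 0.1382 m·K/W
ΣR = 6.451×10^-5 + 2.414 + 2.048 + 0.1382 = 4.600 m·K/W
Q' = ΔT/ΣR = (7.86 °C − 26.3 °C)/4.600 = -4.009 W/m
From the inner boundary to the expanded polystyrene/fibreglass batt interface, ΣR_partial = 2.414 m·K/W.
T_interface = T_in − Q'·ΣR_partial = 7.86 °C − (-4.009)(2.414) = 17.5 °C

T = 17.5 °C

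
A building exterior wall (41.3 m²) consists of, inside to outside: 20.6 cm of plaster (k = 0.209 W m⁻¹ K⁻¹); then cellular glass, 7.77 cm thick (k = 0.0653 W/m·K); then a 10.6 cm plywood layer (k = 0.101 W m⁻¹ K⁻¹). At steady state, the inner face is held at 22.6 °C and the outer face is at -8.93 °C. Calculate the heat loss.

Q = 404 W

Series thermal resistances, inner to outer:
  R_plaster = L/(kA) = 0.206/(0.209·41.3) = 0.02387 K/W
  R_cellular glass = L/(kA) = 0.0777/(0.0653·41.3) = 0.02881 K/W
  R_plywood = L/(kA) = 0.106/(0.101·41.3) = 0.02541 K/W
ΣR = 0.02387 + 0.02881 + 0.02541 = 0.07809 K/W
Q = ΔT/ΣR = (22.6 °C − -8.93 °C)/0.07809 = 404 W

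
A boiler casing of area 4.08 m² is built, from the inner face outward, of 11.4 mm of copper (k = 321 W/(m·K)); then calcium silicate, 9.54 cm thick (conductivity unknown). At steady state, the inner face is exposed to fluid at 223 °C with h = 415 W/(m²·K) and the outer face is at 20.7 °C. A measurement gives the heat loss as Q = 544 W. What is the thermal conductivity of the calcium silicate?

ΣR = ΔT/Q = |223 − 20.7|/544 = 0.3719 K/W
Known resistances:
  R_conv,in = 1/(hA) = 1/(415·4.08) = 5.906×10^-4 K/W
  R_copper = L/(kA) = 0.0114/(321·4.08) = 8.704×10^-6 K/W
R_calcium silicate = ΣR − ΣR_known = 0.3719 − 5.993×10^-4 = 0.3713 K/W
L/(kA) = 0.3713 ⇒ k = 0.0954/(0.3713·4.08) = 0.0630 W/m·K

k = 0.0630 W/m·K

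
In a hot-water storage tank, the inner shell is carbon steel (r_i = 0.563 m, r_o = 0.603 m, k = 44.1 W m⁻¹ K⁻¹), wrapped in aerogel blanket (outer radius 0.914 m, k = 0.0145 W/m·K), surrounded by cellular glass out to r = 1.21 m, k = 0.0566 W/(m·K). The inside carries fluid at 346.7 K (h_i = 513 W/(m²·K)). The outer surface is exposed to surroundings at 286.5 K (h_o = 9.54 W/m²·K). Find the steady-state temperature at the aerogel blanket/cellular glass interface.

Treat each layer as a resistance in series:
  R_conv,in = 1/(4πr²h) = 1/(4π·0.563²·513) = 4.894×10^-4 K/W
  R_carbon steel = (1/0.563 − 1/0.603)/(4πk) = 0.1178/(4π·44.1) = 2.126×10^-4 K/W
  R_aerogel blanket = (1/0.603 − 1/0.914)/(4πk) = 0.5643/(4π·0.0145) = 3.097 K/W
  R_cellular glass = (1/0.914 − 1/1.21)/(4πk) = 0.2676/(4π·0.0566) = 0.3763 K/W
  R_conv,out = 1/(4πr²h) = 1/(4π·1.21²·9.54) = 0.005697 K/W
ΣR = 4.894×10^-4 + 2.126×10^-4 + 3.097 + 0.3763 + 0.005697 = 3.480 K/W
Q = ΔT/ΣR = (346.7 K − 286.5 K)/3.480 = 17.30 W
From the inner boundary to the aerogel blanket/cellular glass interface, ΣR_partial = 3.098 K/W.
T_interface = T_in − Q·ΣR_partial = 346.7 K − (17.30)(3.098) = 293.1 K

T = 293.1 K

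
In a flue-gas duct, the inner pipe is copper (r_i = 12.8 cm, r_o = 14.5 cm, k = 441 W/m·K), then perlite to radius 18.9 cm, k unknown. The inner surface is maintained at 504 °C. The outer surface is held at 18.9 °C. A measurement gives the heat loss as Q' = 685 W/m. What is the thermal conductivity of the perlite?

ΣR = ΔT/Q' = |504 − 18.9|/685 = 0.7082 m·K/W
Known resistances:
  R'_copper = ln(0.145/0.128)/(2πk) = 0.1247/(2π·441) = 4.500×10^-5 m·K/W
R_perlite = ΣR − ΣR_known = 0.7082 − 4.500×10^-5 = 0.7082 m·K/W
ln(r₂/r₁)/(2πk) = 0.7082 ⇒ k = 0.2650/(2π·0.7082) = 0.0596 W/m·K

k = 0.0596 W/m·K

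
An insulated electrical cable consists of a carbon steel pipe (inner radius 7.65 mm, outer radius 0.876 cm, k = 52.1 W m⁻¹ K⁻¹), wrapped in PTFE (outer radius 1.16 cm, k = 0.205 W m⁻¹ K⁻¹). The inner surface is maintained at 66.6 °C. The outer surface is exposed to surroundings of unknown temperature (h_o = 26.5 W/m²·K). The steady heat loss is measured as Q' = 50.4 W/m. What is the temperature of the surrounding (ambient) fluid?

T_out = 29.5 °C

Sum the resistances:
  R'_carbon steel = ln(0.00876/0.00765)/(2πk) = 0.1355/(2π·52.1) = 4.139×10^-4 m·K/W
  R'_PTFE = ln(0.0116/0.00876)/(2πk) = 0.2808/(2π·0.205) = 0.2180 m·K/W
  R'_conv,out = 1/(2πr h) = 1/(2π·0.0116·26.5) = 0.5177 m·K/W
ΣR = 0.7362 m·K/W
ΔT = Q'·ΣR = 50.4 × 0.7362 = 37.10 K
Heat flows outward, so T_out = T_in − ΔT = 66.6 − 37.10 = 29.5 °C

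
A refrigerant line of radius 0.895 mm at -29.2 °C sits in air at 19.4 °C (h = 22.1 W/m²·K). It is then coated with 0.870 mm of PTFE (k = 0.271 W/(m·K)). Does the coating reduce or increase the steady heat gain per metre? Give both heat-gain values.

increases: 6.04 → 10.9 W/m

Critical radius for a cylinder: r_cr = k/h = 0.0123 m = 1.23 cm.
Outer radius after coating: r₂ = 8.95×10^-4 + 8.70×10^-4 = 0.001765 m.
Since r₁ < r_cr and r₂ ≤ r_cr, the coating moves toward the maximum at r_cr — heat gain rises.
Bare: R = 1/(2πr₁h) = 8.046 m·K/W; Q = 48.6/8.046 = 6.04 W/m.
Coated: R = R_cond + R_conv = 4.479 m·K/W; Q = 48.6/4.479 = 10.9 W/m.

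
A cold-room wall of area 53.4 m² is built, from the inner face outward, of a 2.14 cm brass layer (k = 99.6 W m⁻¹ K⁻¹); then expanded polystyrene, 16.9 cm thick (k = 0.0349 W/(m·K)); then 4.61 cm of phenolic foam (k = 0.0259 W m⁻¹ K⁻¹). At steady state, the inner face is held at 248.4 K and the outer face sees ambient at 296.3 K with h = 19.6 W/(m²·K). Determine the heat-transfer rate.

Resistance network (inner→outer):
  R_brass = L/(kA) = 0.0214/(99.6·53.4) = 4.024×10^-6 K/W
  R_expanded polystyrene = L/(kA) = 0.169/(0.0349·53.4) = 0.09068 K/W
  R_phenolic foam = L/(kA) = 0.0461/(0.0259·53.4) = 0.03333 K/W
  R_conv,out = 1/(hA) = 1/(19.6·53.4) = 9.554×10^-4 K/W
ΣR = 4.024×10^-6 + 0.09068 + 0.03333 + 9.554×10^-4 = 0.1250 K/W
Q = ΔT/ΣR = (248.4 K − 296.3 K)/0.1250 = -383 W
(Negative Q ⇒ heat flows inward; heat gain = 383 W.)

Q = 383 W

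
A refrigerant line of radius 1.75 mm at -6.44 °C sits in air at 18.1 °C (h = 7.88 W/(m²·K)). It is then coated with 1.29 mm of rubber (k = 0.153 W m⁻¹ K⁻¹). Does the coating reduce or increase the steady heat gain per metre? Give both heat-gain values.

increases: 2.13 → 3.40 W/m

Critical radius for a cylinder: r_cr = k/h = 0.0194 m = 1.94 cm.
Outer radius after coating: r₂ = 0.00175 + 0.00129 = 0.00304 m.
Since r₁ < r_cr and r₂ ≤ r_cr, the coating moves toward the maximum at r_cr — heat gain rises.
Bare: R = 1/(2πr₁h) = 11.54 m·K/W; Q = 24.54/11.54 = 2.13 W/m.
Coated: R = R_cond + R_conv = 7.218 m·K/W; Q = 24.54/7.218 = 3.40 W/m.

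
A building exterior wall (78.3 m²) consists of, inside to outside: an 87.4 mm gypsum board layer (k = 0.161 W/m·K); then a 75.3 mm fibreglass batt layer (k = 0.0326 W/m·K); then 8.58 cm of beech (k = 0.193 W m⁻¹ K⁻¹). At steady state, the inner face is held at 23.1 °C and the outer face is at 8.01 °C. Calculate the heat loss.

Q = 358 W

Treat each layer as a resistance in series:
  R_gypsum board = L/(kA) = 0.0874/(0.161·78.3) = 0.006933 K/W
  R_fibreglass batt = L/(kA) = 0.0753/(0.0326·78.3) = 0.02950 K/W
  R_beech = L/(kA) = 0.0858/(0.193·78.3) = 0.005678 K/W
ΣR = 0.006933 + 0.02950 + 0.005678 = 0.04211 K/W
Q = ΔT/ΣR = (23.1 °C − 8.01 °C)/0.04211 = 358 W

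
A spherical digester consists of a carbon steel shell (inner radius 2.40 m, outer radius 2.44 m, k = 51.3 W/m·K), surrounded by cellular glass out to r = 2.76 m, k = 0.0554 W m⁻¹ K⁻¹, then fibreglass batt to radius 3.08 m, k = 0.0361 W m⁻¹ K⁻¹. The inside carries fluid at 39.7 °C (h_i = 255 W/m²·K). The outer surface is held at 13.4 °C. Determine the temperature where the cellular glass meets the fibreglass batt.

T = 27.8 °C

Series thermal resistances, inner to outer:
  R_conv,in = 1/(4πr²h) = 1/(4π·2.40²·255) = 5.418×10^-5 K/W
  R_carbon steel = (1/2.40 − 1/2.44)/(4πk) = 0.006831/(4π·51.3) = 1.060×10^-5 K/W
  R_cellular glass = (1/2.44 − 1/2.76)/(4πk) = 0.04752/(4π·0.0554) = 0.06825 K/W
  R_fibreglass batt = (1/2.76 − 1/3.08)/(4πk) = 0.03764/(4π·0.0361) = 0.08298 K/W
ΣR = 5.418×10^-5 + 1.060×10^-5 + 0.06825 + 0.08298 = 0.1513 K/W
Q = ΔT/ΣR = (39.7 °C − 13.4 °C)/0.1513 = 173.8 W
From the inner boundary to the cellular glass/fibreglass batt interface, ΣR_partial = 0.06831 K/W.
T_interface = T_in − Q·ΣR_partial = 39.7 °C − (173.8)(0.06831) = 27.8 °C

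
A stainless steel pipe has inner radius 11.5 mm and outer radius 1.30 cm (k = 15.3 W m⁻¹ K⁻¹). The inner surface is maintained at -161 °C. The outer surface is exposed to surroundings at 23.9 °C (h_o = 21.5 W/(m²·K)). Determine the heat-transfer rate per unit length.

Resistance network (inner→outer):
  R'_stainless steel = ln(0.0130/0.0115)/(2πk) = 0.1226/(2π·15.3) = 0.001275 m·K/W
  R'_conv,out = 1/(2πr h) = 1/(2π·0.0130·21.5) = 0.5694 m·K/W
ΣR = 0.001275 + 0.5694 = 0.5707 m·K/W
Q' = ΔT/ΣR = (-161 °C − 23.9 °C)/0.5707 = -324 W/m
(Negative Q' ⇒ heat flows inward; heat gain = 324 W/m.)

Q' = 324 W/m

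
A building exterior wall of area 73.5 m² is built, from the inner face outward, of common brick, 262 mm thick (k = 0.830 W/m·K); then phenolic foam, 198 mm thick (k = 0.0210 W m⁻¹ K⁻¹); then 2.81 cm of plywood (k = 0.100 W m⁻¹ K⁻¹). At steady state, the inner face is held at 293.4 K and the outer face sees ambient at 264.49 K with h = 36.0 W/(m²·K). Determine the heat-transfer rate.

Treat each layer as a resistance in series:
  R_common brick = L/(kA) = 0.262/(0.830·73.5) = 0.004295 K/W
  R_phenolic foam = L/(kA) = 0.198/(0.0210·73.5) = 0.1283 K/W
  R_plywood = L/(kA) = 0.0281/(0.100·73.5) = 0.003823 K/W
  R_conv,out = 1/(hA) = 1/(36.0·73.5) = 3.779×10^-4 K/W
ΣR = 0.004295 + 0.1283 + 0.003823 + 3.779×10^-4 = 0.1368 K/W
Q = ΔT/ΣR = (293.4 K − 264.49 K)/0.1368 = 211 W

Q = 211 W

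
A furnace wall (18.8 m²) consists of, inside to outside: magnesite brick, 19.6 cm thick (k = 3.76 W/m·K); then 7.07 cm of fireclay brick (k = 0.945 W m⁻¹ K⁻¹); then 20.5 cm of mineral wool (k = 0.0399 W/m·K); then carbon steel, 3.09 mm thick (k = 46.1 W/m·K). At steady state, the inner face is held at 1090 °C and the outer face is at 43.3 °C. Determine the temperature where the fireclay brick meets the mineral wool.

T = 1065 °C

Treat each layer as a resistance in series:
  R_magnesite brick = L/(kA) = 0.196/(3.76·18.8) = 0.002773 K/W
  R_fireclay brick = L/(kA) = 0.0707/(0.945·18.8) = 0.003980 K/W
  R_mineral wool = L/(kA) = 0.205/(0.0399·18.8) = 0.2733 K/W
  R_carbon steel = L/(kA) = 0.00309/(46.1·18.8) = 3.565×10^-6 K/W
ΣR = 0.002773 + 0.003980 + 0.2733 + 3.565×10^-6 = 0.2801 K/W
Q = ΔT/ΣR = (1090 °C − 43.3 °C)/0.2801 = 3737 W
From the inner boundary to the fireclay brick/mineral wool interface, ΣR_partial = 0.006753 K/W.
T_interface = T_in − Q·ΣR_partial = 1090 °C − (3737)(0.006753) = 1065 °C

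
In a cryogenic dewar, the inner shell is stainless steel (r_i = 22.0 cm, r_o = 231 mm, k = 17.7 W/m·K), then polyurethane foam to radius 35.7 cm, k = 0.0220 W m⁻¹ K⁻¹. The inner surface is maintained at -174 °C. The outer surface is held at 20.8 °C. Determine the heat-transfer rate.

Series thermal resistances, inner to outer:
  R_stainless steel = (1/0.220 − 1/0.231)/(4πk) = 0.2165/(4π·17.7) = 9.731×10^-4 K/W
  R_polyurethane foam = (1/0.231 − 1/0.357)/(4πk) = 1.528/(4π·0.0220) = 5.527 K/W
ΣR = 9.731×10^-4 + 5.527 = 5.528 K/W
Q = ΔT/ΣR = (-174 °C − 20.8 °C)/5.528 = -35.2 W
(Negative Q ⇒ heat flows inward; heat gain = 35.2 W.)

Q = 35.2 W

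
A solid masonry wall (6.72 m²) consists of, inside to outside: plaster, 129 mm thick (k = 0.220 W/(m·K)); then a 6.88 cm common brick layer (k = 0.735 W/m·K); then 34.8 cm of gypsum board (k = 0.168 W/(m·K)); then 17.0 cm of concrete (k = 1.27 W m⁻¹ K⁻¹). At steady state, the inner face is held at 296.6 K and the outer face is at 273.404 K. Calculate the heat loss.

Q = 54.0 W

Series thermal resistances, inner to outer:
  R_plaster = L/(kA) = 0.129/(0.220·6.72) = 0.08726 K/W
  R_common brick = L/(kA) = 0.0688/(0.735·6.72) = 0.01393 K/W
  R_gypsum board = L/(kA) = 0.348/(0.168·6.72) = 0.3082 K/W
  R_concrete = L/(kA) = 0.170/(1.27·6.72) = 0.01992 K/W
ΣR = 0.08726 + 0.01393 + 0.3082 + 0.01992 = 0.4293 K/W
Q = ΔT/ΣR = (296.6 K − 273.404 K)/0.4293 = 54.0 W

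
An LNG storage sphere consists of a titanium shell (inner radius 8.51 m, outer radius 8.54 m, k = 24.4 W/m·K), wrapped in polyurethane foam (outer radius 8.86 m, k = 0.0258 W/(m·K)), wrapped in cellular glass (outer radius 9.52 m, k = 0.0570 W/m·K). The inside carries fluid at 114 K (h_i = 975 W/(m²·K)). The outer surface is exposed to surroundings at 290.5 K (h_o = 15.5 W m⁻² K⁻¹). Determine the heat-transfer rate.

Series thermal resistances, inner to outer:
  R_conv,in = 1/(4πr²h) = 1/(4π·8.51²·975) = 1.127×10^-6 K/W
  R_titanium = (1/8.51 − 1/8.54)/(4πk) = 4.128×10^-4/(4π·24.4) = 1.346×10^-6 K/W
  R_polyurethane foam = (1/8.54 − 1/8.86)/(4πk) = 0.004229/(4π·0.0258) = 0.01304 K/W
  R_cellular glass = (1/8.86 − 1/9.52)/(4πk) = 0.007825/(4π·0.0570) = 0.01092 K/W
  R_conv,out = 1/(4πr²h) = 1/(4π·9.52²·15.5) = 5.665×10^-5 K/W
ΣR = 1.127×10^-6 + 1.346×10^-6 + 0.01304 + 0.01092 + 5.665×10^-5 = 0.02402 K/W
Q = ΔT/ΣR = (114 K − 290.5 K)/0.02402 = -7350 W
(Negative Q ⇒ heat flows inward; heat gain = 7350 W.)

Q = 7350 W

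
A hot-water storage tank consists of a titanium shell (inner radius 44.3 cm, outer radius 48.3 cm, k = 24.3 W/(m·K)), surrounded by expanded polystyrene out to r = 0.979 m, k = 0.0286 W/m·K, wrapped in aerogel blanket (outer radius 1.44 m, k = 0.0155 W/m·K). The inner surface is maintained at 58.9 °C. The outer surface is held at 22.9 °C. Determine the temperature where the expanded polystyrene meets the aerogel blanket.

Resistance network (inner→outer):
  R_titanium = (1/0.443 − 1/0.483)/(4πk) = 0.1869/(4π·24.3) = 6.122×10^-4 K/W
  R_expanded polystyrene = (1/0.483 − 1/0.979)/(4πk) = 1.049/(4π·0.0286) = 2.919 K/W
  R_aerogel blanket = (1/0.979 − 1/1.44)/(4πk) = 0.3270/(4π·0.0155) = 1.679 K/W
ΣR = 6.122×10^-4 + 2.919 + 1.679 = 4.599 K/W
Q = ΔT/ΣR = (58.9 °C − 22.9 °C)/4.599 = 7.828 W
From the inner boundary to the expanded polystyrene/aerogel blanket interface, ΣR_partial = 2.920 K/W.
T_interface = T_in − Q·ΣR_partial = 58.9 °C − (7.828)(2.920) = 36.0 °C

T = 36.0 °C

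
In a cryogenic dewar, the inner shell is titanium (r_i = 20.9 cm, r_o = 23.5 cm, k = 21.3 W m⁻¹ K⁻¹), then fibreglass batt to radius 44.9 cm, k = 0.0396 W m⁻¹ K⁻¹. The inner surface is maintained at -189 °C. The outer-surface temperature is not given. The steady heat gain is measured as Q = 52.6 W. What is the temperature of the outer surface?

Sum the resistances:
  R_titanium = (1/0.209 − 1/0.235)/(4πk) = 0.5294/(4π·21.3) = 0.001978 K/W
  R_fibreglass batt = (1/0.235 − 1/0.449)/(4πk) = 2.028/(4π·0.0396) = 4.076 K/W
ΣR = 4.078 K/W
ΔT = Q·ΣR = 52.6 × 4.078 = 214.5 K
Heat flows inward, so T_out = T_in + ΔT = -189 + 214.5 = 25.5 °C

T_out = 25.5 °C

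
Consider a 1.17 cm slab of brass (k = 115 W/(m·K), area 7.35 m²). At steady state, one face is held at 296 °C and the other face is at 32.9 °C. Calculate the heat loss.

Q = kA·ΔT/L = 115 × 7.35 × |296 °C − 32.9 °C| / 0.0117 = 1.90×10^7 W

Q = 19000 kW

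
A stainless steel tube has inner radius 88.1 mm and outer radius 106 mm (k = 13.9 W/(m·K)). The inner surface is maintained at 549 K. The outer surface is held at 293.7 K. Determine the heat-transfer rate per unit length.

Q' = 2πk·ΔT/ln(r₂/r₁) = 2π × 13.9 × 255.3 / ln(0.106/0.0881) = 1.21×10^5 W/m

Q' = 1.21×10^5 W/m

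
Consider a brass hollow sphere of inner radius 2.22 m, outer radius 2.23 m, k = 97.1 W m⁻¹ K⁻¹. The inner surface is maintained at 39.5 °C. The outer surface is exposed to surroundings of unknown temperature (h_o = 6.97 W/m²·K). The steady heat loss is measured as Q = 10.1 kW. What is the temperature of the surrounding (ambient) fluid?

Series resistances:
  R_brass = (1/2.22 − 1/2.23)/(4πk) = 0.002020/(4π·97.1) = 1.655×10^-6 K/W
  R_conv,out = 1/(4πr²h) = 1/(4π·2.23²·6.97) = 0.002296 K/W
ΣR = 0.002298 K/W
ΔT = Q·ΣR = 10100 × 0.002298 = 23.21 K
Heat flows outward, so T_out = T_in − ΔT = 39.5 − 23.21 = 16.3 °C

T_out = 16.3 °C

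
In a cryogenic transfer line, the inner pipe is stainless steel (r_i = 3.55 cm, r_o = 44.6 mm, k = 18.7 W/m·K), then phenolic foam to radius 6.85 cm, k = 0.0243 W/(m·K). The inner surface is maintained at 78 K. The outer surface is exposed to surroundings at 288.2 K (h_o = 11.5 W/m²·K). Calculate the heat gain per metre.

Treat each layer as a resistance in series:
  R'_stainless steel = ln(0.0446/0.0355)/(2πk) = 0.2282/(2π·18.7) = 0.001942 m·K/W
  R'_phenolic foam = ln(0.0685/0.0446)/(2πk) = 0.4291/(2π·0.0243) = 2.810 m·K/W
  R'_conv,out = 1/(2πr h) = 1/(2π·0.0685·11.5) = 0.2020 m·K/W
ΣR = 0.001942 + 2.810 + 0.2020 = 3.014 m·K/W
Q' = ΔT/ΣR = (78 K − 288.2 K)/3.014 = -69.7 W/m
(Negative Q' ⇒ heat flows inward; heat gain = 69.7 W/m.)

Q' = 69.7 W/m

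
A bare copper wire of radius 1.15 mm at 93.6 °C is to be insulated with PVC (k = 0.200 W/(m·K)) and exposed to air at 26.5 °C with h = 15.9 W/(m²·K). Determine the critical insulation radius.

For a cylinder, r_cr = k_ins/h = 0.200/15.9 = 0.0126 m = 1.26 cm

r_cr = 1.26 cm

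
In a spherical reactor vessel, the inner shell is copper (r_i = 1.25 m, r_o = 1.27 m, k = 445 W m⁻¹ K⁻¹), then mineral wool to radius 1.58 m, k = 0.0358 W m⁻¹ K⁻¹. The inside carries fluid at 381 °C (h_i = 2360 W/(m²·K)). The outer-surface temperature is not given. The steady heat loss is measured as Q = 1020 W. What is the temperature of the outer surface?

Series resistances:
  R_conv,in = 1/(4πr²h) = 1/(4π·1.25²·2360) = 2.158×10^-5 K/W
  R_copper = (1/1.25 − 1/1.27)/(4πk) = 0.01260/(4π·445) = 2.253×10^-6 K/W
  R_mineral wool = (1/1.27 − 1/1.58)/(4πk) = 0.1545/(4π·0.0358) = 0.3434 K/W
ΣR = 0.3434 K/W
ΔT = Q·ΣR = 1020 × 0.3434 = 350.3 K
Heat flows outward, so T_out = T_in − ΔT = 381 − 350.3 = 30.7 °C

T_out = 30.7 °C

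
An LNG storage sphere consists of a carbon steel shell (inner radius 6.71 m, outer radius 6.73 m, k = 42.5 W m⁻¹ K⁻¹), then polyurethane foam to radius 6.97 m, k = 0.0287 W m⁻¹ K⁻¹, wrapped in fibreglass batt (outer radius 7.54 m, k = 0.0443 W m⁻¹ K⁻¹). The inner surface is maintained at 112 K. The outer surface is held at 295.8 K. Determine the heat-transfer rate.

Series thermal resistances, inner to outer:
  R_carbon steel = (1/6.71 − 1/6.73)/(4πk) = 4.429×10^-4/(4π·42.5) = 8.293×10^-7 K/W
  R_polyurethane foam = (1/6.73 − 1/6.97)/(4πk) = 0.005116/(4π·0.0287) = 0.01419 K/W
  R_fibreglass batt = (1/6.97 − 1/7.54)/(4πk) = 0.01085/(4π·0.0443) = 0.01948 K/W
ΣR = 8.293×10^-7 + 0.01419 + 0.01948 = 0.03367 K/W
Q = ΔT/ΣR = (112 K − 295.8 K)/0.03367 = -5460 W
(Negative Q ⇒ heat flows inward; heat gain = 5460 W.)

Q = 5460 W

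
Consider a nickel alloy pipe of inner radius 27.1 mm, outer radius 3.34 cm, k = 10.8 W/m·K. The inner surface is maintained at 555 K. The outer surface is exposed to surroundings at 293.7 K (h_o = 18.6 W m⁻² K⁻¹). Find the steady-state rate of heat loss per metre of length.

Q' = 1010 W/m

Resistance network (inner→outer):
  R'_nickel alloy = ln(0.0334/0.0271)/(2πk) = 0.2090/(2π·10.8) = 0.003080 m·K/W
  R'_conv,out = 1/(2πr h) = 1/(2π·0.0334·18.6) = 0.2562 m·K/W
ΣR = 0.003080 + 0.2562 = 0.2593 m·K/W
Q' = ΔT/ΣR = (555 K − 293.7 K)/0.2593 = 1010 W/m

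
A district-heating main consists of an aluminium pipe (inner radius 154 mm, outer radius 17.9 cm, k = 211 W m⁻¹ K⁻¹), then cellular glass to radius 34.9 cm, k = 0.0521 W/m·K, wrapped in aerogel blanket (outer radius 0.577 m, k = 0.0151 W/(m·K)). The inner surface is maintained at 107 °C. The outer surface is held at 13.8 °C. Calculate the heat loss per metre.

Series thermal resistances, inner to outer:
  R'_aluminium = ln(0.179/0.154)/(2πk) = 0.1504/(2π·211) = 1.135×10^-4 m·K/W
  R'_cellular glass = ln(0.349/0.179)/(2πk) = 0.6677/(2π·0.0521) = 2.040 m·K/W
  R'_aerogel blanket = ln(0.577/0.349)/(2πk) = 0.5028/(2π·0.0151) = 5.299 m·K/W
ΣR = 1.135×10^-4 + 2.040 + 5.299 = 7.339 m·K/W
Q' = ΔT/ΣR = (107 °C − 13.8 °C)/7.339 = 12.7 W/m

Q' = 12.7 W/m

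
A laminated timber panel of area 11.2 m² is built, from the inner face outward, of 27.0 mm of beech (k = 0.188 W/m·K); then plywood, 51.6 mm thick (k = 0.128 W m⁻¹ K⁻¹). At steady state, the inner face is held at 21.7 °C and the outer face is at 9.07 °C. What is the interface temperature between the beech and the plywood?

T = 18.4 °C

Treat each layer as a resistance in series:
  R_beech = L/(kA) = 0.0270/(0.188·11.2) = 0.01282 K/W
  R_plywood = L/(kA) = 0.0516/(0.128·11.2) = 0.03599 K/W
ΣR = 0.01282 + 0.03599 = 0.04881 K/W
Q = ΔT/ΣR = (21.7 °C − 9.07 °C)/0.04881 = 258.8 W
From the inner boundary to the beech/plywood interface, ΣR_partial = 0.01282 K/W.
T_interface = T_in − Q·ΣR_partial = 21.7 °C − (258.8)(0.01282) = 18.4 °C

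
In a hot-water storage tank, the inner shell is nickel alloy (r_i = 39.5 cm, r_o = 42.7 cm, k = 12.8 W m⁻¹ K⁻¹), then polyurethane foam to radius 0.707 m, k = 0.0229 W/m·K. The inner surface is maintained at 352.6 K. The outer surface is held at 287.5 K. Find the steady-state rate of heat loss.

Series thermal resistances, inner to outer:
  R_nickel alloy = (1/0.395 − 1/0.427)/(4πk) = 0.1897/(4π·12.8) = 0.001180 K/W
  R_polyurethane foam = (1/0.427 − 1/0.707)/(4πk) = 0.9275/(4π·0.0229) = 3.223 K/W
ΣR = 0.001180 + 3.223 = 3.224 K/W
Q = ΔT/ΣR = (352.6 K − 287.5 K)/3.224 = 20.2 W

Q = 20.2 W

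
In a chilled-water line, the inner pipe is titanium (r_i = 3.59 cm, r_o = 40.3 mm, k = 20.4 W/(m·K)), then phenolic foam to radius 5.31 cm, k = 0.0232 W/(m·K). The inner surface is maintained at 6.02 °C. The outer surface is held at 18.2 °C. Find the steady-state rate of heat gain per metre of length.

Q' = 6.43 W/m

Series thermal resistances, inner to outer:
  R'_titanium = ln(0.0403/0.0359)/(2πk) = 0.1156/(2π·20.4) = 9.020×10^-4 m·K/W
  R'_phenolic foam = ln(0.0531/0.0403)/(2πk) = 0.2758/(2π·0.0232) = 1.892 m·K/W
ΣR = 9.020×10^-4 + 1.892 = 1.893 m·K/W
Q' = ΔT/ΣR = (6.02 °C − 18.2 °C)/1.893 = -6.43 W/m
(Negative Q' ⇒ heat flows inward; heat gain = 6.43 W/m.)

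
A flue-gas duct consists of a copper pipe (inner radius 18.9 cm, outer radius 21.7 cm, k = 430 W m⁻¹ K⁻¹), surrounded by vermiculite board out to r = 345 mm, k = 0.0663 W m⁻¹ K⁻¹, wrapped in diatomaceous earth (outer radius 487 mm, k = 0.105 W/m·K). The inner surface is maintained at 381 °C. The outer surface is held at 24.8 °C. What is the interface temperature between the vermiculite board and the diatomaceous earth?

T = 139 °C

Treat each layer as a resistance in series:
  R'_copper = ln(0.217/0.189)/(2πk) = 0.1382/(2π·430) = 5.113×10^-5 m·K/W
  R'_vermiculite board = ln(0.345/0.217)/(2πk) = 0.4636/(2π·0.0663) = 1.113 m·K/W
  R'_diatomaceous earth = ln(0.487/0.345)/(2πk) = 0.3447/(2π·0.105) = 0.5225 m·K/W
ΣR = 5.113×10^-5 + 1.113 + 0.5225 = 1.636 m·K/W
Q' = ΔT/ΣR = (381 °C − 24.8 °C)/1.636 = 217.7 W/m
From the inner boundary to the vermiculite board/diatomaceous earth interface, ΣR_partial = 1.113 m·K/W.
T_interface = T_in − Q'·ΣR_partial = 381 °C − (217.7)(1.113) = 139 °C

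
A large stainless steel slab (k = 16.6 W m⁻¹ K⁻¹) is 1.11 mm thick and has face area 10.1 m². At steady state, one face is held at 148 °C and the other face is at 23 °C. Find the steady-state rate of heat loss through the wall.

Q = 18900 kW

Q = kA·ΔT/L = 16.6 × 10.1 × |148 °C − 23 °C| / 0.00111 = 1.89×10^7 W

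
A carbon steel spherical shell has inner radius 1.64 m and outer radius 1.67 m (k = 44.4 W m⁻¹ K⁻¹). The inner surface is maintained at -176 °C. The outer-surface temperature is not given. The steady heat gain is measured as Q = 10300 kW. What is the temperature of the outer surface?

T_out = 26.2 °C

Series resistances:
  R_carbon steel = (1/1.64 − 1/1.67)/(4πk) = 0.01095/(4π·44.4) = 1.963×10^-5 K/W
ΣR = 1.963×10^-5 K/W
ΔT = Q·ΣR = 1.03×10^7 × 1.963×10^-5 = 202.2 K
Heat flows inward, so T_out = T_in + ΔT = -176 + 202.2 = 26.2 °C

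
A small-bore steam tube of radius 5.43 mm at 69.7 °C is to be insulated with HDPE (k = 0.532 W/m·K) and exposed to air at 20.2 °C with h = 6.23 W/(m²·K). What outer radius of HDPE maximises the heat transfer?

r_cr = 8.54 cm

For a cylinder, r_cr = k_ins/h = 0.532/6.23 = 0.0854 m = 8.54 cm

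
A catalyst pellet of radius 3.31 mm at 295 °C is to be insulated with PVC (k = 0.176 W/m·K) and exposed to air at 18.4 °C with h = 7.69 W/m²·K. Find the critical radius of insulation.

For a sphere, r_cr = 2k_ins/h = 2·0.176/7.69 = 0.0458 m = 4.58 cm

r_cr = 4.58 cm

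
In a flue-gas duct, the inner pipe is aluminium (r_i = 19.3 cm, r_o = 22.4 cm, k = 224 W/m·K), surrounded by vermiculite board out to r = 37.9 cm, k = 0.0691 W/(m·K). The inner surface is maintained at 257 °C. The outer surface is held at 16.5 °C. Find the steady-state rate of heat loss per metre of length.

Resistance network (inner→outer):
  R'_aluminium = ln(0.224/0.193)/(2πk) = 0.1490/(2π·224) = 1.058×10^-4 m·K/W
  R'_vermiculite board = ln(0.379/0.224)/(2πk) = 0.5259/(2π·0.0691) = 1.211 m·K/W
ΣR = 1.058×10^-4 + 1.211 = 1.211 m·K/W
Q' = ΔT/ΣR = (257 °C − 16.5 °C)/1.211 = 199 W/m

Q' = 199 W/m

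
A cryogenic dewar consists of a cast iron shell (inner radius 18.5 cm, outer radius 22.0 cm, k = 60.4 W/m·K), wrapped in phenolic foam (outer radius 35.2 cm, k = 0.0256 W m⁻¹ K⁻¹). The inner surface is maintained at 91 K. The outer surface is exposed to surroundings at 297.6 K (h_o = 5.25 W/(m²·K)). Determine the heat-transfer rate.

Resistance network (inner→outer):
  R_cast iron = (1/0.185 − 1/0.220)/(4πk) = 0.8600/(4π·60.4) = 0.001133 K/W
  R_phenolic foam = (1/0.220 − 1/0.352)/(4πk) = 1.705/(4π·0.0256) = 5.299 K/W
  R_conv,out = 1/(4πr²h) = 1/(4π·0.352²·5.25) = 0.1223 K/W
ΣR = 0.001133 + 5.299 + 0.1223 = 5.422 K/W
Q = ΔT/ΣR = (91 K − 297.6 K)/5.422 = -38.1 W
(Negative Q ⇒ heat flows inward; heat gain = 38.1 W.)

Q = 38.1 W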